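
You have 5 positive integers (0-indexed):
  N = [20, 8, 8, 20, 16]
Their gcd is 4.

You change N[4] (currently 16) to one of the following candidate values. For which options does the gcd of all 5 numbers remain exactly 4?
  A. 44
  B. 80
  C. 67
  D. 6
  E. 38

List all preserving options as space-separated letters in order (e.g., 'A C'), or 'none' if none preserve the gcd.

Answer: A B

Derivation:
Old gcd = 4; gcd of others (without N[4]) = 4
New gcd for candidate v: gcd(4, v). Preserves old gcd iff gcd(4, v) = 4.
  Option A: v=44, gcd(4,44)=4 -> preserves
  Option B: v=80, gcd(4,80)=4 -> preserves
  Option C: v=67, gcd(4,67)=1 -> changes
  Option D: v=6, gcd(4,6)=2 -> changes
  Option E: v=38, gcd(4,38)=2 -> changes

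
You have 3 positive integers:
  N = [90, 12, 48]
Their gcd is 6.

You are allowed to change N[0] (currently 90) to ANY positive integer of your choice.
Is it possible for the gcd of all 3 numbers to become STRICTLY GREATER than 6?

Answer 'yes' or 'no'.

Answer: yes

Derivation:
Current gcd = 6
gcd of all OTHER numbers (without N[0]=90): gcd([12, 48]) = 12
The new gcd after any change is gcd(12, new_value).
This can be at most 12.
Since 12 > old gcd 6, the gcd CAN increase (e.g., set N[0] = 12).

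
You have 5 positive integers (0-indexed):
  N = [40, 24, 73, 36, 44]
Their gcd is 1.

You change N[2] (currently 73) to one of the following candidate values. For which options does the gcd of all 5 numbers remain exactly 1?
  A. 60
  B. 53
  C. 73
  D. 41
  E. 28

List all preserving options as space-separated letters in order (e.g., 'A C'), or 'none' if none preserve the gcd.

Old gcd = 1; gcd of others (without N[2]) = 4
New gcd for candidate v: gcd(4, v). Preserves old gcd iff gcd(4, v) = 1.
  Option A: v=60, gcd(4,60)=4 -> changes
  Option B: v=53, gcd(4,53)=1 -> preserves
  Option C: v=73, gcd(4,73)=1 -> preserves
  Option D: v=41, gcd(4,41)=1 -> preserves
  Option E: v=28, gcd(4,28)=4 -> changes

Answer: B C D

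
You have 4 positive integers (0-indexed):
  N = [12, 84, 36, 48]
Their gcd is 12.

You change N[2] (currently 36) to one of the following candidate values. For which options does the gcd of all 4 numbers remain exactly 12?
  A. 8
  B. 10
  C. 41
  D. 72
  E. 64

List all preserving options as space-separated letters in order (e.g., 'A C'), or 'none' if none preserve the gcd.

Old gcd = 12; gcd of others (without N[2]) = 12
New gcd for candidate v: gcd(12, v). Preserves old gcd iff gcd(12, v) = 12.
  Option A: v=8, gcd(12,8)=4 -> changes
  Option B: v=10, gcd(12,10)=2 -> changes
  Option C: v=41, gcd(12,41)=1 -> changes
  Option D: v=72, gcd(12,72)=12 -> preserves
  Option E: v=64, gcd(12,64)=4 -> changes

Answer: D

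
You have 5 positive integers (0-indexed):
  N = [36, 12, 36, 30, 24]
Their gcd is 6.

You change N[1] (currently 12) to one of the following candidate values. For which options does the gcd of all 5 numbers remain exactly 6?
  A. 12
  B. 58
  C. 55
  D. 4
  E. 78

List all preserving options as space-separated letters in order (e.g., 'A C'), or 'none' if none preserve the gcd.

Answer: A E

Derivation:
Old gcd = 6; gcd of others (without N[1]) = 6
New gcd for candidate v: gcd(6, v). Preserves old gcd iff gcd(6, v) = 6.
  Option A: v=12, gcd(6,12)=6 -> preserves
  Option B: v=58, gcd(6,58)=2 -> changes
  Option C: v=55, gcd(6,55)=1 -> changes
  Option D: v=4, gcd(6,4)=2 -> changes
  Option E: v=78, gcd(6,78)=6 -> preserves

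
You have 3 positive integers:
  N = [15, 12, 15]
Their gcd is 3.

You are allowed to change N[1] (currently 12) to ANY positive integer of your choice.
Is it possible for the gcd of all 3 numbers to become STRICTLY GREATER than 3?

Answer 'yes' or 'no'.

Current gcd = 3
gcd of all OTHER numbers (without N[1]=12): gcd([15, 15]) = 15
The new gcd after any change is gcd(15, new_value).
This can be at most 15.
Since 15 > old gcd 3, the gcd CAN increase (e.g., set N[1] = 15).

Answer: yes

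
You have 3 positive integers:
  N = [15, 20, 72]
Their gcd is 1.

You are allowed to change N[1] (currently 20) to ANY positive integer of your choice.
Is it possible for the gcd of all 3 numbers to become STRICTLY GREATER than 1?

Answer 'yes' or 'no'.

Current gcd = 1
gcd of all OTHER numbers (without N[1]=20): gcd([15, 72]) = 3
The new gcd after any change is gcd(3, new_value).
This can be at most 3.
Since 3 > old gcd 1, the gcd CAN increase (e.g., set N[1] = 3).

Answer: yes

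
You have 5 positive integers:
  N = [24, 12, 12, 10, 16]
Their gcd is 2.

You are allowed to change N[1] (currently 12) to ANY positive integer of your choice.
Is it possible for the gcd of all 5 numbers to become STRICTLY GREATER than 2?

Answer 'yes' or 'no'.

Answer: no

Derivation:
Current gcd = 2
gcd of all OTHER numbers (without N[1]=12): gcd([24, 12, 10, 16]) = 2
The new gcd after any change is gcd(2, new_value).
This can be at most 2.
Since 2 = old gcd 2, the gcd can only stay the same or decrease.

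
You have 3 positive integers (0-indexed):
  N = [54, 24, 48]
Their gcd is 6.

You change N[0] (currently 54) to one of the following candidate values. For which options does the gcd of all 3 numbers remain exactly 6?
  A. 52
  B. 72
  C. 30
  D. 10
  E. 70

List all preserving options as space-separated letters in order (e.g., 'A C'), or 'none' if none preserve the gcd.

Answer: C

Derivation:
Old gcd = 6; gcd of others (without N[0]) = 24
New gcd for candidate v: gcd(24, v). Preserves old gcd iff gcd(24, v) = 6.
  Option A: v=52, gcd(24,52)=4 -> changes
  Option B: v=72, gcd(24,72)=24 -> changes
  Option C: v=30, gcd(24,30)=6 -> preserves
  Option D: v=10, gcd(24,10)=2 -> changes
  Option E: v=70, gcd(24,70)=2 -> changes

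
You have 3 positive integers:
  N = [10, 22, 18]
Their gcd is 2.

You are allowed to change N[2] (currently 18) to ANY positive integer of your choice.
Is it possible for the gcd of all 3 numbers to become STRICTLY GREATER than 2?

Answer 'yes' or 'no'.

Answer: no

Derivation:
Current gcd = 2
gcd of all OTHER numbers (without N[2]=18): gcd([10, 22]) = 2
The new gcd after any change is gcd(2, new_value).
This can be at most 2.
Since 2 = old gcd 2, the gcd can only stay the same or decrease.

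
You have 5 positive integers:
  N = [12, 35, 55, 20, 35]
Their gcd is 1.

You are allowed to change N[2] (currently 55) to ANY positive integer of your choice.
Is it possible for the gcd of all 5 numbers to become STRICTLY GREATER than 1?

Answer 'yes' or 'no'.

Current gcd = 1
gcd of all OTHER numbers (without N[2]=55): gcd([12, 35, 20, 35]) = 1
The new gcd after any change is gcd(1, new_value).
This can be at most 1.
Since 1 = old gcd 1, the gcd can only stay the same or decrease.

Answer: no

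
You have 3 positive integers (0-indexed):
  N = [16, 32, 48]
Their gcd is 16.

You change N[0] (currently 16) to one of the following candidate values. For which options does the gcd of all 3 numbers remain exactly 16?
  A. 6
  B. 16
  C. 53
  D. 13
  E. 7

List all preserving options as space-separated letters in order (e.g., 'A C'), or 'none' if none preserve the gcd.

Old gcd = 16; gcd of others (without N[0]) = 16
New gcd for candidate v: gcd(16, v). Preserves old gcd iff gcd(16, v) = 16.
  Option A: v=6, gcd(16,6)=2 -> changes
  Option B: v=16, gcd(16,16)=16 -> preserves
  Option C: v=53, gcd(16,53)=1 -> changes
  Option D: v=13, gcd(16,13)=1 -> changes
  Option E: v=7, gcd(16,7)=1 -> changes

Answer: B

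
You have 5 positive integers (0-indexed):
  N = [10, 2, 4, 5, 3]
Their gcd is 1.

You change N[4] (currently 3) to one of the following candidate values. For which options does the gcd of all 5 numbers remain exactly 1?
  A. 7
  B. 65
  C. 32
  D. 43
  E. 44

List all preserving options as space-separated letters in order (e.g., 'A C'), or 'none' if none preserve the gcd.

Old gcd = 1; gcd of others (without N[4]) = 1
New gcd for candidate v: gcd(1, v). Preserves old gcd iff gcd(1, v) = 1.
  Option A: v=7, gcd(1,7)=1 -> preserves
  Option B: v=65, gcd(1,65)=1 -> preserves
  Option C: v=32, gcd(1,32)=1 -> preserves
  Option D: v=43, gcd(1,43)=1 -> preserves
  Option E: v=44, gcd(1,44)=1 -> preserves

Answer: A B C D E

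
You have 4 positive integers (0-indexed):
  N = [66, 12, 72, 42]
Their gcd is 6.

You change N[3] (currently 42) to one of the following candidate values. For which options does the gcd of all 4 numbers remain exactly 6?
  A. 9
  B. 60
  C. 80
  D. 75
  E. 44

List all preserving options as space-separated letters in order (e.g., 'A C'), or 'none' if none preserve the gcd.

Old gcd = 6; gcd of others (without N[3]) = 6
New gcd for candidate v: gcd(6, v). Preserves old gcd iff gcd(6, v) = 6.
  Option A: v=9, gcd(6,9)=3 -> changes
  Option B: v=60, gcd(6,60)=6 -> preserves
  Option C: v=80, gcd(6,80)=2 -> changes
  Option D: v=75, gcd(6,75)=3 -> changes
  Option E: v=44, gcd(6,44)=2 -> changes

Answer: B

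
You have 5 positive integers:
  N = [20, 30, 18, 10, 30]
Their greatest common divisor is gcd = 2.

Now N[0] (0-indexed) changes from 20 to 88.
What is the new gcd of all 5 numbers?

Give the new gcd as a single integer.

Numbers: [20, 30, 18, 10, 30], gcd = 2
Change: index 0, 20 -> 88
gcd of the OTHER numbers (without index 0): gcd([30, 18, 10, 30]) = 2
New gcd = gcd(g_others, new_val) = gcd(2, 88) = 2

Answer: 2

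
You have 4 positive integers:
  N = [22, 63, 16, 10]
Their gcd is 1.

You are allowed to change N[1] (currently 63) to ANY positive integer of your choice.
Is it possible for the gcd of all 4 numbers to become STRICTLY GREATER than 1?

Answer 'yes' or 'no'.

Answer: yes

Derivation:
Current gcd = 1
gcd of all OTHER numbers (without N[1]=63): gcd([22, 16, 10]) = 2
The new gcd after any change is gcd(2, new_value).
This can be at most 2.
Since 2 > old gcd 1, the gcd CAN increase (e.g., set N[1] = 2).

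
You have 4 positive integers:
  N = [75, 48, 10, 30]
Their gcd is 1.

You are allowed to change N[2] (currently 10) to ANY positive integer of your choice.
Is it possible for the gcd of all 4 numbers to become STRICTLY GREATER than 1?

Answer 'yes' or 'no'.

Answer: yes

Derivation:
Current gcd = 1
gcd of all OTHER numbers (without N[2]=10): gcd([75, 48, 30]) = 3
The new gcd after any change is gcd(3, new_value).
This can be at most 3.
Since 3 > old gcd 1, the gcd CAN increase (e.g., set N[2] = 3).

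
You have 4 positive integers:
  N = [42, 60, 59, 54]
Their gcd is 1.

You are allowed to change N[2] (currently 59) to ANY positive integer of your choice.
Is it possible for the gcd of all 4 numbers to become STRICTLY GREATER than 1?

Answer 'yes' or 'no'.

Answer: yes

Derivation:
Current gcd = 1
gcd of all OTHER numbers (without N[2]=59): gcd([42, 60, 54]) = 6
The new gcd after any change is gcd(6, new_value).
This can be at most 6.
Since 6 > old gcd 1, the gcd CAN increase (e.g., set N[2] = 6).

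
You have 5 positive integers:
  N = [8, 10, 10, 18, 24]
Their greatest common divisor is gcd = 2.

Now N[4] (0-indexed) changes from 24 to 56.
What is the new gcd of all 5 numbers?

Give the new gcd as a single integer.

Numbers: [8, 10, 10, 18, 24], gcd = 2
Change: index 4, 24 -> 56
gcd of the OTHER numbers (without index 4): gcd([8, 10, 10, 18]) = 2
New gcd = gcd(g_others, new_val) = gcd(2, 56) = 2

Answer: 2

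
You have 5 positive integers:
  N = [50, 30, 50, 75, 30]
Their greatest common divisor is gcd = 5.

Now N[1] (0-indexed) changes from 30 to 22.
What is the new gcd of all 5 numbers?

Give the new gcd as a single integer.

Answer: 1

Derivation:
Numbers: [50, 30, 50, 75, 30], gcd = 5
Change: index 1, 30 -> 22
gcd of the OTHER numbers (without index 1): gcd([50, 50, 75, 30]) = 5
New gcd = gcd(g_others, new_val) = gcd(5, 22) = 1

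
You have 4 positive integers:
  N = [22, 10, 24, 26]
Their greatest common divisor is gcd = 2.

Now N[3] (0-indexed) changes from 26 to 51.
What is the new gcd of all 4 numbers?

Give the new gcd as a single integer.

Numbers: [22, 10, 24, 26], gcd = 2
Change: index 3, 26 -> 51
gcd of the OTHER numbers (without index 3): gcd([22, 10, 24]) = 2
New gcd = gcd(g_others, new_val) = gcd(2, 51) = 1

Answer: 1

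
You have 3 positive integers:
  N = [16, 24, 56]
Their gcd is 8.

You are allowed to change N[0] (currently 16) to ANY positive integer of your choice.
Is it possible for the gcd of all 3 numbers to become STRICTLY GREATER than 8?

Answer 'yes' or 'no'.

Current gcd = 8
gcd of all OTHER numbers (without N[0]=16): gcd([24, 56]) = 8
The new gcd after any change is gcd(8, new_value).
This can be at most 8.
Since 8 = old gcd 8, the gcd can only stay the same or decrease.

Answer: no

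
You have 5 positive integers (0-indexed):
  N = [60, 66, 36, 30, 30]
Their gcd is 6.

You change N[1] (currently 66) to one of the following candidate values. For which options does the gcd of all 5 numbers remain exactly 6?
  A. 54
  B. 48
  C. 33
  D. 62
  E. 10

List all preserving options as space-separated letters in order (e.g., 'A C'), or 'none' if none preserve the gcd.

Old gcd = 6; gcd of others (without N[1]) = 6
New gcd for candidate v: gcd(6, v). Preserves old gcd iff gcd(6, v) = 6.
  Option A: v=54, gcd(6,54)=6 -> preserves
  Option B: v=48, gcd(6,48)=6 -> preserves
  Option C: v=33, gcd(6,33)=3 -> changes
  Option D: v=62, gcd(6,62)=2 -> changes
  Option E: v=10, gcd(6,10)=2 -> changes

Answer: A B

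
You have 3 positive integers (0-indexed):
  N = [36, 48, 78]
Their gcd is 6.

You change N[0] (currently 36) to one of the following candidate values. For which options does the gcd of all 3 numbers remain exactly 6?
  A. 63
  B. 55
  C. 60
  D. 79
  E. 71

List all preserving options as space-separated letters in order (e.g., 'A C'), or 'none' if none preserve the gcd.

Answer: C

Derivation:
Old gcd = 6; gcd of others (without N[0]) = 6
New gcd for candidate v: gcd(6, v). Preserves old gcd iff gcd(6, v) = 6.
  Option A: v=63, gcd(6,63)=3 -> changes
  Option B: v=55, gcd(6,55)=1 -> changes
  Option C: v=60, gcd(6,60)=6 -> preserves
  Option D: v=79, gcd(6,79)=1 -> changes
  Option E: v=71, gcd(6,71)=1 -> changes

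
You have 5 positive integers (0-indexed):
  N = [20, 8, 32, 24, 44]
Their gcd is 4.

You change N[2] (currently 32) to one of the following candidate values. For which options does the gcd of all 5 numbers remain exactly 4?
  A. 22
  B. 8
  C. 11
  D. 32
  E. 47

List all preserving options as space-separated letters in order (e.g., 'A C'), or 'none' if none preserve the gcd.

Old gcd = 4; gcd of others (without N[2]) = 4
New gcd for candidate v: gcd(4, v). Preserves old gcd iff gcd(4, v) = 4.
  Option A: v=22, gcd(4,22)=2 -> changes
  Option B: v=8, gcd(4,8)=4 -> preserves
  Option C: v=11, gcd(4,11)=1 -> changes
  Option D: v=32, gcd(4,32)=4 -> preserves
  Option E: v=47, gcd(4,47)=1 -> changes

Answer: B D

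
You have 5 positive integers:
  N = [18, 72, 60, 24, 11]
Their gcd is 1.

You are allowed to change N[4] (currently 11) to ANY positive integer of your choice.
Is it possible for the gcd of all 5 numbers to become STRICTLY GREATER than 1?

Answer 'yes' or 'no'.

Current gcd = 1
gcd of all OTHER numbers (without N[4]=11): gcd([18, 72, 60, 24]) = 6
The new gcd after any change is gcd(6, new_value).
This can be at most 6.
Since 6 > old gcd 1, the gcd CAN increase (e.g., set N[4] = 6).

Answer: yes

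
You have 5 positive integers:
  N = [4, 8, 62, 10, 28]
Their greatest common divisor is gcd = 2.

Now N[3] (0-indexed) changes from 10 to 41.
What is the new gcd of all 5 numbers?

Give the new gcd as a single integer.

Numbers: [4, 8, 62, 10, 28], gcd = 2
Change: index 3, 10 -> 41
gcd of the OTHER numbers (without index 3): gcd([4, 8, 62, 28]) = 2
New gcd = gcd(g_others, new_val) = gcd(2, 41) = 1

Answer: 1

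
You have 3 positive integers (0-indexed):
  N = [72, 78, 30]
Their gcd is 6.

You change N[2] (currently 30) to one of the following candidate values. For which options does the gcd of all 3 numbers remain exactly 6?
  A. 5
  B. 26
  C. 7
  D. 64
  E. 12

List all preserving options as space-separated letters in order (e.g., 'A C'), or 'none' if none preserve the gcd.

Old gcd = 6; gcd of others (without N[2]) = 6
New gcd for candidate v: gcd(6, v). Preserves old gcd iff gcd(6, v) = 6.
  Option A: v=5, gcd(6,5)=1 -> changes
  Option B: v=26, gcd(6,26)=2 -> changes
  Option C: v=7, gcd(6,7)=1 -> changes
  Option D: v=64, gcd(6,64)=2 -> changes
  Option E: v=12, gcd(6,12)=6 -> preserves

Answer: E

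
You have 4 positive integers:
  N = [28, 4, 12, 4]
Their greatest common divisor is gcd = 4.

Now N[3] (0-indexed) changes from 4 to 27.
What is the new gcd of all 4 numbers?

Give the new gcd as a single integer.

Answer: 1

Derivation:
Numbers: [28, 4, 12, 4], gcd = 4
Change: index 3, 4 -> 27
gcd of the OTHER numbers (without index 3): gcd([28, 4, 12]) = 4
New gcd = gcd(g_others, new_val) = gcd(4, 27) = 1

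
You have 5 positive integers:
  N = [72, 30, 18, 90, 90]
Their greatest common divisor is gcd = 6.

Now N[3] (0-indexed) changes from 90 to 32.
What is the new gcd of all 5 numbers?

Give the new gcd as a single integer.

Answer: 2

Derivation:
Numbers: [72, 30, 18, 90, 90], gcd = 6
Change: index 3, 90 -> 32
gcd of the OTHER numbers (without index 3): gcd([72, 30, 18, 90]) = 6
New gcd = gcd(g_others, new_val) = gcd(6, 32) = 2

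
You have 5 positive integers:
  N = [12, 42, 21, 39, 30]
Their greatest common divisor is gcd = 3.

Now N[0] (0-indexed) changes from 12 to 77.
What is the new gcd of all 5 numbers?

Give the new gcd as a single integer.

Answer: 1

Derivation:
Numbers: [12, 42, 21, 39, 30], gcd = 3
Change: index 0, 12 -> 77
gcd of the OTHER numbers (without index 0): gcd([42, 21, 39, 30]) = 3
New gcd = gcd(g_others, new_val) = gcd(3, 77) = 1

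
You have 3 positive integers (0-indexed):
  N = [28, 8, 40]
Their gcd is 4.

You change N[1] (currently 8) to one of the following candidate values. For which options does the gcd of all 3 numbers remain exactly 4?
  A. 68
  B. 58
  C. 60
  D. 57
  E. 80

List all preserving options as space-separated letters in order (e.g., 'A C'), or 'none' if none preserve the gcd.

Old gcd = 4; gcd of others (without N[1]) = 4
New gcd for candidate v: gcd(4, v). Preserves old gcd iff gcd(4, v) = 4.
  Option A: v=68, gcd(4,68)=4 -> preserves
  Option B: v=58, gcd(4,58)=2 -> changes
  Option C: v=60, gcd(4,60)=4 -> preserves
  Option D: v=57, gcd(4,57)=1 -> changes
  Option E: v=80, gcd(4,80)=4 -> preserves

Answer: A C E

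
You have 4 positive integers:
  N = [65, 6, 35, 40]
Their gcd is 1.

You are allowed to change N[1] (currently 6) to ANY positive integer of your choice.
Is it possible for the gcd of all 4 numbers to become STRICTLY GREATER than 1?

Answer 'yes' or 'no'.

Current gcd = 1
gcd of all OTHER numbers (without N[1]=6): gcd([65, 35, 40]) = 5
The new gcd after any change is gcd(5, new_value).
This can be at most 5.
Since 5 > old gcd 1, the gcd CAN increase (e.g., set N[1] = 5).

Answer: yes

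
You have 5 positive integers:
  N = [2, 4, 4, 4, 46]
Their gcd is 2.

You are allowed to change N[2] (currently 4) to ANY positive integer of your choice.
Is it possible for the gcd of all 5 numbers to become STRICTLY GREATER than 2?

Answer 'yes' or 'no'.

Answer: no

Derivation:
Current gcd = 2
gcd of all OTHER numbers (without N[2]=4): gcd([2, 4, 4, 46]) = 2
The new gcd after any change is gcd(2, new_value).
This can be at most 2.
Since 2 = old gcd 2, the gcd can only stay the same or decrease.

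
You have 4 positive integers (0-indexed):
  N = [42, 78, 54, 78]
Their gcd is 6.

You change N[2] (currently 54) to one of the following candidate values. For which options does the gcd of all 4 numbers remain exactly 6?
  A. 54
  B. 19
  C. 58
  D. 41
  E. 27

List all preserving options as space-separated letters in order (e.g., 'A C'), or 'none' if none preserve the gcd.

Answer: A

Derivation:
Old gcd = 6; gcd of others (without N[2]) = 6
New gcd for candidate v: gcd(6, v). Preserves old gcd iff gcd(6, v) = 6.
  Option A: v=54, gcd(6,54)=6 -> preserves
  Option B: v=19, gcd(6,19)=1 -> changes
  Option C: v=58, gcd(6,58)=2 -> changes
  Option D: v=41, gcd(6,41)=1 -> changes
  Option E: v=27, gcd(6,27)=3 -> changes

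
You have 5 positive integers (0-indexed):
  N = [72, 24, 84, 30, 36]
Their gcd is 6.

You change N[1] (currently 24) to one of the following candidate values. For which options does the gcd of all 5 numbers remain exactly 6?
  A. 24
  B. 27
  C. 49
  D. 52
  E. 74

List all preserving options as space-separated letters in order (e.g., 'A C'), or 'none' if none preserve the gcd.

Answer: A

Derivation:
Old gcd = 6; gcd of others (without N[1]) = 6
New gcd for candidate v: gcd(6, v). Preserves old gcd iff gcd(6, v) = 6.
  Option A: v=24, gcd(6,24)=6 -> preserves
  Option B: v=27, gcd(6,27)=3 -> changes
  Option C: v=49, gcd(6,49)=1 -> changes
  Option D: v=52, gcd(6,52)=2 -> changes
  Option E: v=74, gcd(6,74)=2 -> changes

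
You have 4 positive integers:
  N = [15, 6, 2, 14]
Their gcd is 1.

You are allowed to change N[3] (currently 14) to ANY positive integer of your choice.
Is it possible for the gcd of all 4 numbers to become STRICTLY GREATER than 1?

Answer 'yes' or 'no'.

Answer: no

Derivation:
Current gcd = 1
gcd of all OTHER numbers (without N[3]=14): gcd([15, 6, 2]) = 1
The new gcd after any change is gcd(1, new_value).
This can be at most 1.
Since 1 = old gcd 1, the gcd can only stay the same or decrease.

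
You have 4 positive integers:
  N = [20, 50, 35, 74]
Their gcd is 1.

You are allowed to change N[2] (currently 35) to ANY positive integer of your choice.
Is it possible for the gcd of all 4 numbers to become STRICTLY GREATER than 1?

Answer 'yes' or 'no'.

Answer: yes

Derivation:
Current gcd = 1
gcd of all OTHER numbers (without N[2]=35): gcd([20, 50, 74]) = 2
The new gcd after any change is gcd(2, new_value).
This can be at most 2.
Since 2 > old gcd 1, the gcd CAN increase (e.g., set N[2] = 2).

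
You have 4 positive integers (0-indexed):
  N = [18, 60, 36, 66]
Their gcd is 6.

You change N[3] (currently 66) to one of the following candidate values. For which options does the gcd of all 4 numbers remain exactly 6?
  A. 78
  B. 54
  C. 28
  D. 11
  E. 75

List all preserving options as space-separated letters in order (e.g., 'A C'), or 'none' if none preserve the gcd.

Old gcd = 6; gcd of others (without N[3]) = 6
New gcd for candidate v: gcd(6, v). Preserves old gcd iff gcd(6, v) = 6.
  Option A: v=78, gcd(6,78)=6 -> preserves
  Option B: v=54, gcd(6,54)=6 -> preserves
  Option C: v=28, gcd(6,28)=2 -> changes
  Option D: v=11, gcd(6,11)=1 -> changes
  Option E: v=75, gcd(6,75)=3 -> changes

Answer: A B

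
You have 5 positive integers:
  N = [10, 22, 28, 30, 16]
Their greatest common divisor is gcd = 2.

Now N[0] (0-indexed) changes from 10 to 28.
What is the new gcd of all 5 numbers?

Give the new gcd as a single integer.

Numbers: [10, 22, 28, 30, 16], gcd = 2
Change: index 0, 10 -> 28
gcd of the OTHER numbers (without index 0): gcd([22, 28, 30, 16]) = 2
New gcd = gcd(g_others, new_val) = gcd(2, 28) = 2

Answer: 2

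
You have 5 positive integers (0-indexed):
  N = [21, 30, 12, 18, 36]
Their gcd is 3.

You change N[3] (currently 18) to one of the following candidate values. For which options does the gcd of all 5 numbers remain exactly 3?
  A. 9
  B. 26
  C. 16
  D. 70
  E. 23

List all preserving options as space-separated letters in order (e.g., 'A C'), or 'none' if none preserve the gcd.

Answer: A

Derivation:
Old gcd = 3; gcd of others (without N[3]) = 3
New gcd for candidate v: gcd(3, v). Preserves old gcd iff gcd(3, v) = 3.
  Option A: v=9, gcd(3,9)=3 -> preserves
  Option B: v=26, gcd(3,26)=1 -> changes
  Option C: v=16, gcd(3,16)=1 -> changes
  Option D: v=70, gcd(3,70)=1 -> changes
  Option E: v=23, gcd(3,23)=1 -> changes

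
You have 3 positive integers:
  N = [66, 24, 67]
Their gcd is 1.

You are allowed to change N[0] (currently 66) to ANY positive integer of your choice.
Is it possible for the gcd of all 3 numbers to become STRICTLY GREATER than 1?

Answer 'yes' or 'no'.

Current gcd = 1
gcd of all OTHER numbers (without N[0]=66): gcd([24, 67]) = 1
The new gcd after any change is gcd(1, new_value).
This can be at most 1.
Since 1 = old gcd 1, the gcd can only stay the same or decrease.

Answer: no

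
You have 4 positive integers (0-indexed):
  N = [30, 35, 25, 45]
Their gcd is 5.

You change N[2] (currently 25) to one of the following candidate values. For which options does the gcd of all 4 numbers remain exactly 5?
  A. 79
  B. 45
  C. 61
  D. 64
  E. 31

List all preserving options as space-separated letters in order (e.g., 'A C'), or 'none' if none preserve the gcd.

Old gcd = 5; gcd of others (without N[2]) = 5
New gcd for candidate v: gcd(5, v). Preserves old gcd iff gcd(5, v) = 5.
  Option A: v=79, gcd(5,79)=1 -> changes
  Option B: v=45, gcd(5,45)=5 -> preserves
  Option C: v=61, gcd(5,61)=1 -> changes
  Option D: v=64, gcd(5,64)=1 -> changes
  Option E: v=31, gcd(5,31)=1 -> changes

Answer: B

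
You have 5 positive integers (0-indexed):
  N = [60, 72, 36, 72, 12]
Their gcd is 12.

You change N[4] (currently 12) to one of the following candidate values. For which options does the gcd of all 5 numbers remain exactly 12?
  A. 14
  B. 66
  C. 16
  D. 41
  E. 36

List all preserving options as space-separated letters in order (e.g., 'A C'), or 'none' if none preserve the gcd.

Old gcd = 12; gcd of others (without N[4]) = 12
New gcd for candidate v: gcd(12, v). Preserves old gcd iff gcd(12, v) = 12.
  Option A: v=14, gcd(12,14)=2 -> changes
  Option B: v=66, gcd(12,66)=6 -> changes
  Option C: v=16, gcd(12,16)=4 -> changes
  Option D: v=41, gcd(12,41)=1 -> changes
  Option E: v=36, gcd(12,36)=12 -> preserves

Answer: E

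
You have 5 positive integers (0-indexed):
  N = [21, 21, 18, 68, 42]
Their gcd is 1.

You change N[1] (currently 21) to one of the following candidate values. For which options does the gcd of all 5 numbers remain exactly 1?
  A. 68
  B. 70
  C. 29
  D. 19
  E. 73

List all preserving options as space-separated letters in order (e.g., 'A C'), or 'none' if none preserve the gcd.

Old gcd = 1; gcd of others (without N[1]) = 1
New gcd for candidate v: gcd(1, v). Preserves old gcd iff gcd(1, v) = 1.
  Option A: v=68, gcd(1,68)=1 -> preserves
  Option B: v=70, gcd(1,70)=1 -> preserves
  Option C: v=29, gcd(1,29)=1 -> preserves
  Option D: v=19, gcd(1,19)=1 -> preserves
  Option E: v=73, gcd(1,73)=1 -> preserves

Answer: A B C D E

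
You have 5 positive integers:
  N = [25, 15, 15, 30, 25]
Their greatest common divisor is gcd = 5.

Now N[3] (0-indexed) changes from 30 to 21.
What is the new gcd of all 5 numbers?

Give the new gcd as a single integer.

Numbers: [25, 15, 15, 30, 25], gcd = 5
Change: index 3, 30 -> 21
gcd of the OTHER numbers (without index 3): gcd([25, 15, 15, 25]) = 5
New gcd = gcd(g_others, new_val) = gcd(5, 21) = 1

Answer: 1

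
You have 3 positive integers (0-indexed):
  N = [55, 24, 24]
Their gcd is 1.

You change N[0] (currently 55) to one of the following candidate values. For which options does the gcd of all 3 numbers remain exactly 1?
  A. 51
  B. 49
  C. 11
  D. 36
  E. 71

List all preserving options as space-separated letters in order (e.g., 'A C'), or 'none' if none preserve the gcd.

Old gcd = 1; gcd of others (without N[0]) = 24
New gcd for candidate v: gcd(24, v). Preserves old gcd iff gcd(24, v) = 1.
  Option A: v=51, gcd(24,51)=3 -> changes
  Option B: v=49, gcd(24,49)=1 -> preserves
  Option C: v=11, gcd(24,11)=1 -> preserves
  Option D: v=36, gcd(24,36)=12 -> changes
  Option E: v=71, gcd(24,71)=1 -> preserves

Answer: B C E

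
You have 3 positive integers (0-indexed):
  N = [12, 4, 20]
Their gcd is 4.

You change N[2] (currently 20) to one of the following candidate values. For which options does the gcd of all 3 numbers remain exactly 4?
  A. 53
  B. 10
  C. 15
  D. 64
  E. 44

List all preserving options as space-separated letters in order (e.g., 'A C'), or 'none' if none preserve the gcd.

Old gcd = 4; gcd of others (without N[2]) = 4
New gcd for candidate v: gcd(4, v). Preserves old gcd iff gcd(4, v) = 4.
  Option A: v=53, gcd(4,53)=1 -> changes
  Option B: v=10, gcd(4,10)=2 -> changes
  Option C: v=15, gcd(4,15)=1 -> changes
  Option D: v=64, gcd(4,64)=4 -> preserves
  Option E: v=44, gcd(4,44)=4 -> preserves

Answer: D E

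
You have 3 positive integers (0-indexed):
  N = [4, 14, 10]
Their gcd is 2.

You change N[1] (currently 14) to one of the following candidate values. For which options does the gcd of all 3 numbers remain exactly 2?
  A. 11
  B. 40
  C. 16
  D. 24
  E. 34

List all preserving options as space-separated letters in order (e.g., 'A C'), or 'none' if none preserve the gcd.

Old gcd = 2; gcd of others (without N[1]) = 2
New gcd for candidate v: gcd(2, v). Preserves old gcd iff gcd(2, v) = 2.
  Option A: v=11, gcd(2,11)=1 -> changes
  Option B: v=40, gcd(2,40)=2 -> preserves
  Option C: v=16, gcd(2,16)=2 -> preserves
  Option D: v=24, gcd(2,24)=2 -> preserves
  Option E: v=34, gcd(2,34)=2 -> preserves

Answer: B C D E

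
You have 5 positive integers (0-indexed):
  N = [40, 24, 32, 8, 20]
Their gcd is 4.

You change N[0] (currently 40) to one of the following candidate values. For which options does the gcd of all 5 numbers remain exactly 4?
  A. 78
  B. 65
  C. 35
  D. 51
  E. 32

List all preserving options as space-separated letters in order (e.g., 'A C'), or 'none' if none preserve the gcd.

Answer: E

Derivation:
Old gcd = 4; gcd of others (without N[0]) = 4
New gcd for candidate v: gcd(4, v). Preserves old gcd iff gcd(4, v) = 4.
  Option A: v=78, gcd(4,78)=2 -> changes
  Option B: v=65, gcd(4,65)=1 -> changes
  Option C: v=35, gcd(4,35)=1 -> changes
  Option D: v=51, gcd(4,51)=1 -> changes
  Option E: v=32, gcd(4,32)=4 -> preserves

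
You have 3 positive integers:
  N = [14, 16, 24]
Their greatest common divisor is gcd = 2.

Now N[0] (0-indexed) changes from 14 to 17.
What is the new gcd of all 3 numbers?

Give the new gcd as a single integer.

Numbers: [14, 16, 24], gcd = 2
Change: index 0, 14 -> 17
gcd of the OTHER numbers (without index 0): gcd([16, 24]) = 8
New gcd = gcd(g_others, new_val) = gcd(8, 17) = 1

Answer: 1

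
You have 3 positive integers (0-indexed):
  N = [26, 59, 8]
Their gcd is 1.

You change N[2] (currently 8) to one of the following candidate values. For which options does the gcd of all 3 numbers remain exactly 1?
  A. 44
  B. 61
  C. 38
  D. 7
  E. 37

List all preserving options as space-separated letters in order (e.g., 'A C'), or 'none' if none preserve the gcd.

Old gcd = 1; gcd of others (without N[2]) = 1
New gcd for candidate v: gcd(1, v). Preserves old gcd iff gcd(1, v) = 1.
  Option A: v=44, gcd(1,44)=1 -> preserves
  Option B: v=61, gcd(1,61)=1 -> preserves
  Option C: v=38, gcd(1,38)=1 -> preserves
  Option D: v=7, gcd(1,7)=1 -> preserves
  Option E: v=37, gcd(1,37)=1 -> preserves

Answer: A B C D E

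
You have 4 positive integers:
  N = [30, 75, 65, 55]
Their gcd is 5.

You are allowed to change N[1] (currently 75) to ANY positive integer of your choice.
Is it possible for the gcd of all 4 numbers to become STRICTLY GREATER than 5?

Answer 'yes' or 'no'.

Current gcd = 5
gcd of all OTHER numbers (without N[1]=75): gcd([30, 65, 55]) = 5
The new gcd after any change is gcd(5, new_value).
This can be at most 5.
Since 5 = old gcd 5, the gcd can only stay the same or decrease.

Answer: no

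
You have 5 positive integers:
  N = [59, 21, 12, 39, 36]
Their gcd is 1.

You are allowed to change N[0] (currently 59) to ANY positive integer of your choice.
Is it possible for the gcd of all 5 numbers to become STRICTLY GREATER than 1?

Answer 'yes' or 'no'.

Answer: yes

Derivation:
Current gcd = 1
gcd of all OTHER numbers (without N[0]=59): gcd([21, 12, 39, 36]) = 3
The new gcd after any change is gcd(3, new_value).
This can be at most 3.
Since 3 > old gcd 1, the gcd CAN increase (e.g., set N[0] = 3).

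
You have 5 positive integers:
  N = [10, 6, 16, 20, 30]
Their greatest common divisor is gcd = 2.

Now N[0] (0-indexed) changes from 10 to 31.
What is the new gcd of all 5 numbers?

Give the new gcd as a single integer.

Numbers: [10, 6, 16, 20, 30], gcd = 2
Change: index 0, 10 -> 31
gcd of the OTHER numbers (without index 0): gcd([6, 16, 20, 30]) = 2
New gcd = gcd(g_others, new_val) = gcd(2, 31) = 1

Answer: 1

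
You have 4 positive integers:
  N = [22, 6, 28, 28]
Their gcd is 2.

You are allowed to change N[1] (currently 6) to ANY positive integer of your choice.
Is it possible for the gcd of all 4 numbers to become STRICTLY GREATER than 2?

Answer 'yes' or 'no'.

Current gcd = 2
gcd of all OTHER numbers (without N[1]=6): gcd([22, 28, 28]) = 2
The new gcd after any change is gcd(2, new_value).
This can be at most 2.
Since 2 = old gcd 2, the gcd can only stay the same or decrease.

Answer: no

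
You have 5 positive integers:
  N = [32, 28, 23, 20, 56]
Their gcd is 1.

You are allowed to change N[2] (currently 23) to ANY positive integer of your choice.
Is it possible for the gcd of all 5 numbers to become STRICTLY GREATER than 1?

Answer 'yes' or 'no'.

Answer: yes

Derivation:
Current gcd = 1
gcd of all OTHER numbers (without N[2]=23): gcd([32, 28, 20, 56]) = 4
The new gcd after any change is gcd(4, new_value).
This can be at most 4.
Since 4 > old gcd 1, the gcd CAN increase (e.g., set N[2] = 4).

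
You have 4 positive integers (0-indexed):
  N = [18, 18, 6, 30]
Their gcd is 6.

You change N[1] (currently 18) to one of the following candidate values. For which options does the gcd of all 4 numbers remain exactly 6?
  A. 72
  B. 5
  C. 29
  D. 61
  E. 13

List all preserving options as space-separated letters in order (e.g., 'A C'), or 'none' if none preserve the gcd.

Old gcd = 6; gcd of others (without N[1]) = 6
New gcd for candidate v: gcd(6, v). Preserves old gcd iff gcd(6, v) = 6.
  Option A: v=72, gcd(6,72)=6 -> preserves
  Option B: v=5, gcd(6,5)=1 -> changes
  Option C: v=29, gcd(6,29)=1 -> changes
  Option D: v=61, gcd(6,61)=1 -> changes
  Option E: v=13, gcd(6,13)=1 -> changes

Answer: A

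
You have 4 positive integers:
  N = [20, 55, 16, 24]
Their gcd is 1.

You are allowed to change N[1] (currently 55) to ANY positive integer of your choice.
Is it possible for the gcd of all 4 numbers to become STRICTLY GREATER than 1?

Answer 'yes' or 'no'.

Answer: yes

Derivation:
Current gcd = 1
gcd of all OTHER numbers (without N[1]=55): gcd([20, 16, 24]) = 4
The new gcd after any change is gcd(4, new_value).
This can be at most 4.
Since 4 > old gcd 1, the gcd CAN increase (e.g., set N[1] = 4).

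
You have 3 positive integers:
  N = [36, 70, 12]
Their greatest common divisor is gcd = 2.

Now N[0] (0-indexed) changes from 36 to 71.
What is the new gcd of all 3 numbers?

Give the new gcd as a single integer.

Numbers: [36, 70, 12], gcd = 2
Change: index 0, 36 -> 71
gcd of the OTHER numbers (without index 0): gcd([70, 12]) = 2
New gcd = gcd(g_others, new_val) = gcd(2, 71) = 1

Answer: 1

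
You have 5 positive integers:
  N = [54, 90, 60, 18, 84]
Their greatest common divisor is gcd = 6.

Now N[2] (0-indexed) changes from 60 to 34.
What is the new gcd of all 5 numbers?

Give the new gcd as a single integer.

Answer: 2

Derivation:
Numbers: [54, 90, 60, 18, 84], gcd = 6
Change: index 2, 60 -> 34
gcd of the OTHER numbers (without index 2): gcd([54, 90, 18, 84]) = 6
New gcd = gcd(g_others, new_val) = gcd(6, 34) = 2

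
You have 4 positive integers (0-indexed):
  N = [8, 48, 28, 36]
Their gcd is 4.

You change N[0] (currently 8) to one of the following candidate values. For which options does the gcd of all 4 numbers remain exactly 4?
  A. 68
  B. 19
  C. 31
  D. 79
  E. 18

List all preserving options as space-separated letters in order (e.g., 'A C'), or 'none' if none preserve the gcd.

Answer: A

Derivation:
Old gcd = 4; gcd of others (without N[0]) = 4
New gcd for candidate v: gcd(4, v). Preserves old gcd iff gcd(4, v) = 4.
  Option A: v=68, gcd(4,68)=4 -> preserves
  Option B: v=19, gcd(4,19)=1 -> changes
  Option C: v=31, gcd(4,31)=1 -> changes
  Option D: v=79, gcd(4,79)=1 -> changes
  Option E: v=18, gcd(4,18)=2 -> changes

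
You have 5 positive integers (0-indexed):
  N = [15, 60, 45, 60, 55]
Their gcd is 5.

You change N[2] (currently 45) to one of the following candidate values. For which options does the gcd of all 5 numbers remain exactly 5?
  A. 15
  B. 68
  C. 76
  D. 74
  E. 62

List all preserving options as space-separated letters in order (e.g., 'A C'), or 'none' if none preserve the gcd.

Answer: A

Derivation:
Old gcd = 5; gcd of others (without N[2]) = 5
New gcd for candidate v: gcd(5, v). Preserves old gcd iff gcd(5, v) = 5.
  Option A: v=15, gcd(5,15)=5 -> preserves
  Option B: v=68, gcd(5,68)=1 -> changes
  Option C: v=76, gcd(5,76)=1 -> changes
  Option D: v=74, gcd(5,74)=1 -> changes
  Option E: v=62, gcd(5,62)=1 -> changes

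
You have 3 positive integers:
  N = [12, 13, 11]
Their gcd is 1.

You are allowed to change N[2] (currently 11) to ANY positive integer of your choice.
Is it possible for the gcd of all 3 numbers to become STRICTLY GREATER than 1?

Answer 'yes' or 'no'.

Answer: no

Derivation:
Current gcd = 1
gcd of all OTHER numbers (without N[2]=11): gcd([12, 13]) = 1
The new gcd after any change is gcd(1, new_value).
This can be at most 1.
Since 1 = old gcd 1, the gcd can only stay the same or decrease.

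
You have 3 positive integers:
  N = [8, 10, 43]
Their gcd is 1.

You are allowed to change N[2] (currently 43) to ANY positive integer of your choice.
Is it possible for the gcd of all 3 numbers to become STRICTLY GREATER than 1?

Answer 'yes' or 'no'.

Current gcd = 1
gcd of all OTHER numbers (without N[2]=43): gcd([8, 10]) = 2
The new gcd after any change is gcd(2, new_value).
This can be at most 2.
Since 2 > old gcd 1, the gcd CAN increase (e.g., set N[2] = 2).

Answer: yes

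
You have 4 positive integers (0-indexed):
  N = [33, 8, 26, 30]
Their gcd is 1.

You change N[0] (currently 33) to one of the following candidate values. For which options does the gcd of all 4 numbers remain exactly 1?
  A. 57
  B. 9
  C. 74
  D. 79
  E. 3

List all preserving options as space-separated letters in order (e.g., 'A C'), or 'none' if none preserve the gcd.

Old gcd = 1; gcd of others (without N[0]) = 2
New gcd for candidate v: gcd(2, v). Preserves old gcd iff gcd(2, v) = 1.
  Option A: v=57, gcd(2,57)=1 -> preserves
  Option B: v=9, gcd(2,9)=1 -> preserves
  Option C: v=74, gcd(2,74)=2 -> changes
  Option D: v=79, gcd(2,79)=1 -> preserves
  Option E: v=3, gcd(2,3)=1 -> preserves

Answer: A B D E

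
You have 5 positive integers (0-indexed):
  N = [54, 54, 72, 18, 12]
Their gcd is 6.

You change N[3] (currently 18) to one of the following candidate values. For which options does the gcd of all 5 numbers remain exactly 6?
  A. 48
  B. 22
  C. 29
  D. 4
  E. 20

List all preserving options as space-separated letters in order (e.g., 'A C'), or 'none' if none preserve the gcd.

Answer: A

Derivation:
Old gcd = 6; gcd of others (without N[3]) = 6
New gcd for candidate v: gcd(6, v). Preserves old gcd iff gcd(6, v) = 6.
  Option A: v=48, gcd(6,48)=6 -> preserves
  Option B: v=22, gcd(6,22)=2 -> changes
  Option C: v=29, gcd(6,29)=1 -> changes
  Option D: v=4, gcd(6,4)=2 -> changes
  Option E: v=20, gcd(6,20)=2 -> changes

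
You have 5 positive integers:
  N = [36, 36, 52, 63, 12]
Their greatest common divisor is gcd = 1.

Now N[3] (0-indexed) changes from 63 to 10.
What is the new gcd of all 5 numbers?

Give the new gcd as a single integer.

Numbers: [36, 36, 52, 63, 12], gcd = 1
Change: index 3, 63 -> 10
gcd of the OTHER numbers (without index 3): gcd([36, 36, 52, 12]) = 4
New gcd = gcd(g_others, new_val) = gcd(4, 10) = 2

Answer: 2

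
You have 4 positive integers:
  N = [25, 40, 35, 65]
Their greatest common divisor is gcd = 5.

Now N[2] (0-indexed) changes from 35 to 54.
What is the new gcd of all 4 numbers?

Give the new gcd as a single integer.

Numbers: [25, 40, 35, 65], gcd = 5
Change: index 2, 35 -> 54
gcd of the OTHER numbers (without index 2): gcd([25, 40, 65]) = 5
New gcd = gcd(g_others, new_val) = gcd(5, 54) = 1

Answer: 1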